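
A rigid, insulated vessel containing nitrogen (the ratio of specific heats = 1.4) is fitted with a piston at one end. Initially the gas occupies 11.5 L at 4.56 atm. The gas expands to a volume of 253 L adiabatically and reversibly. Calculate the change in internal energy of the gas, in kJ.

P₂ = P₁(V₁/V₂)^γ = 4.56×(11.5/253)^(1.4) = 0.0602 atm.
For a reversible adiabat, W_by_gas = (P₁V₁ − P₂V₂)/(γ−1).
W_by = (462000×0.0115 − 6099×0.253) / (0.4) = 9426 J.
Q = 0 ⇒ ΔU = −W_by = -9426 J.

ΔU ≈ -9.43 kJ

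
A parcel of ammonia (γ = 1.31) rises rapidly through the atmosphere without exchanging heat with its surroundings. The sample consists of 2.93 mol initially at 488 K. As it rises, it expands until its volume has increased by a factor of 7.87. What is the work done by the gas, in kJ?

For a reversible adiabat TV^(γ−1) is constant, so T₂ = T₁ (V₁/V₂)^(γ−1).
T₂ = 488 × (1/7.87)^(0.31) = 257.4 K.
Q = 0, so ΔU = W_on_gas = nCᵥΔT with Cᵥ = R/(γ−1) = 26.82 J/(mol·K).
ΔU = 2.93 × 26.82 × (257.4 − 488) = -18120 J.
Work done by the gas = −ΔU = 18120 J.

W ≈ 18.1 kJ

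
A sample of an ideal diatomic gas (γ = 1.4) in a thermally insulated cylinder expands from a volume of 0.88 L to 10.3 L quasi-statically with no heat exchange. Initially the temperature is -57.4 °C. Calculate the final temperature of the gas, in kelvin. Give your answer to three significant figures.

T₂ ≈ 80.7 K

For a reversible adiabat TV^(γ−1) is constant, so T₂ = T₁ (V₁/V₂)^(γ−1).
T₁ = -57.4 °C = 215.7 K.
T₂ = 215.7 × (0.88/10.3)^(0.4) = 80.65 K.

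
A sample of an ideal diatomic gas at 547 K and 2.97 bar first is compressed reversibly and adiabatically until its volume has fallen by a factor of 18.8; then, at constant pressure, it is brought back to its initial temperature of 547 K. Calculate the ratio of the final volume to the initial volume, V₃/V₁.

V₃/V₁ ≈ 0.0165

For a diatomic ideal gas γ = 7/5.
Adiabatic step: V₂/V₁ = 0.05319; T₂ = T₁·18.8^(2/5) = 1769 K.
Isobaric step: V₃/V₂ = T₃/T₂ = 547/1769.
V₃/V₁ = (V₂/V₁)(V₃/V₂) = 0.05319 × (547/1769) = 0.01645.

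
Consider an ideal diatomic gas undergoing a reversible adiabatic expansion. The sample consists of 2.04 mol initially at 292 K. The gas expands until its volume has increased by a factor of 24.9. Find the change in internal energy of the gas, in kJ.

Adiabatic: T₁V₁^(γ−1) = T₂V₂^(γ−1) ⇒ T₂ = T₁ (V₁/V₂)^(γ−1).
γ = 7/5 for a diatomic ideal gas, so γ−1 = 2/5.
T₂ = 292 × (1/24.9)^(2/5) = 80.71 K.
Q = 0, so ΔU = W_on_gas = nCᵥΔT with Cᵥ = R/(γ−1) = 20.79 J/(mol·K).
ΔU = 2.04 × 20.79 × (80.71 − 292) = -8959 J.

ΔU ≈ -8.96 kJ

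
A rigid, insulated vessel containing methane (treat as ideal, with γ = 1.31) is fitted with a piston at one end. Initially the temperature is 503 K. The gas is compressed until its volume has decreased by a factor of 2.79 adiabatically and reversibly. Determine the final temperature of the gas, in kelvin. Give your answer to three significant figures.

T₂ ≈ 691 K

For a reversible adiabat TV^(γ−1) is constant, so T₂ = T₁ (V₁/V₂)^(γ−1).
T₂ = 503 × 2.79^(0.31) = 691.4 K.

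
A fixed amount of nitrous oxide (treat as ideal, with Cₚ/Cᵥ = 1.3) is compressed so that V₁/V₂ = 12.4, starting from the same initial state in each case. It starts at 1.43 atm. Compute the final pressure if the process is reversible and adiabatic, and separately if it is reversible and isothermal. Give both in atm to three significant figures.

adiabatic: 37.7 atm; isothermal: 17.7 atm

Isothermal: P₂ = P₁(V₁/V₂) = 1.43×12.4 = 17.73 atm.
Adiabatic: P₂ = P₁(V₁/V₂)^γ = 1.43×12.4^(1.3) = 37.74 atm.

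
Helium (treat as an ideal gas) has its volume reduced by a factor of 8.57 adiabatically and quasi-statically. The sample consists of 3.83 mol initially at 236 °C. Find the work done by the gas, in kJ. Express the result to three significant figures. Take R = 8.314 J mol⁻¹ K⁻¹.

Adiabatic: T₁V₁^(γ−1) = T₂V₂^(γ−1) ⇒ T₂ = T₁ (V₁/V₂)^(γ−1).
γ = 5/3 for a monatomic ideal gas, so γ−1 = 2/3.
T₁ = 236 °C = 509.1 K.
T₂ = 509.1 × 8.57^(2/3) = 2132 K.
Q = 0, so ΔU = W_on_gas = nCᵥΔT with Cᵥ = R/(γ−1) = 12.47 J/(mol·K).
ΔU = 3.83 × 12.47 × (2132 − 509.1) = 77520 J.
Work done by the gas = −ΔU = -77520 J.

W ≈ -77.5 kJ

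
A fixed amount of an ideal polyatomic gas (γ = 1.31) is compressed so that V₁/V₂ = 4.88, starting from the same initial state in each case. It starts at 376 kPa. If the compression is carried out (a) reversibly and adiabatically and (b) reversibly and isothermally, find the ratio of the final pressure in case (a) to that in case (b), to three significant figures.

P_adiabatic / P_isothermal ≈ 1.63

Isothermal: P_b = P₁(V₁/V₂) = 376×4.88.
Adiabatic: P_a = P₁(V₁/V₂)^γ = 376×4.88^(1.31).
P_a/P_b = (V₁/V₂)^(γ−1) = 4.88^(0.31) = 1.635.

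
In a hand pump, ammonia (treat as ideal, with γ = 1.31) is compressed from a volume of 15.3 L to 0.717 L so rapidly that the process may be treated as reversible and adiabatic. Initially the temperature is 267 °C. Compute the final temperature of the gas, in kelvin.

For a reversible adiabat TV^(γ−1) is constant, so T₂ = T₁ (V₁/V₂)^(γ−1).
T₁ = 267 °C = 540.1 K.
T₂ = 540.1 × (15.3/0.717)^(0.31) = 1395 K.

T₂ ≈ 1390 K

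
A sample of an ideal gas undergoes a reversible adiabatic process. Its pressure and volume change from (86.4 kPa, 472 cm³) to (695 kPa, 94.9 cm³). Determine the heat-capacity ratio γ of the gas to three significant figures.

γ ≈ 1.30

PV^γ = const ⇒ γ = ln(P₂/P₁) / ln(V₁/V₂).
γ = ln(695/86.4) / ln(472/94.9) = 1.3.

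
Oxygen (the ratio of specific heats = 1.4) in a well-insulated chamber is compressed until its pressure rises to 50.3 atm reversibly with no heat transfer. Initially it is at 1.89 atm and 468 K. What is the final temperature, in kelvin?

T₂ ≈ 1200 K

Along an adiabat T P^((1−γ)/γ) is constant, so T₂ = T₁ (P₂/P₁)^((γ−1)/γ).
T₂ = 468 × (50.3/1.89)^(0.286) = 1195 K.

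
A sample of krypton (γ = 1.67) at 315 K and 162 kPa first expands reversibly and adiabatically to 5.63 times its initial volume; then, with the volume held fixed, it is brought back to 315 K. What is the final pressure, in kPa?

P₃ ≈ 28.8 kPa

Adiabatic step (PV^γ = const): P₂ = 162×(1/5.63)^(1.67) = 9.04 kPa; T₂ = 315×(1/5.63)^(0.67) = 98.96 K.
Isochoric: P₃ = P₂(T₃/T₂) = 9.04 × (315/98.96) = 28.77 kPa.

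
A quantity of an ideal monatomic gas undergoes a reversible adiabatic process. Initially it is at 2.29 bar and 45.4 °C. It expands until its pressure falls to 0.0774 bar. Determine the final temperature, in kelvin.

T₂ ≈ 82.2 K

Along an adiabat T P^((1−γ)/γ) is constant, so T₂ = T₁ (P₂/P₁)^((γ−1)/γ).
For a monatomic ideal gas γ = 5/3, so (γ−1)/γ = 2/5.
T₁ = 45.4 °C = 318.5 K.
T₂ = 318.5 × (0.0774/2.29)^(2/5) = 82.18 K.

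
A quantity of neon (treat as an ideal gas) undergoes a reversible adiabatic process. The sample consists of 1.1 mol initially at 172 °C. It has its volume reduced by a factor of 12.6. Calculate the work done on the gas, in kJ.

For a reversible adiabat TV^(γ−1) is constant, so T₂ = T₁ (V₁/V₂)^(γ−1).
γ = 5/3 for a monatomic ideal gas, so γ−1 = 2/3.
T₁ = 172 °C = 445.1 K.
T₂ = 445.1 × 12.6^(2/3) = 2410 K.
Q = 0, so ΔU = W_on_gas = nCᵥΔT with Cᵥ = R/(γ−1) = 12.47 J/(mol·K).
ΔU = 1.1 × 12.47 × (2410 − 445.1) = 26960 J.

W ≈ 27.0 kJ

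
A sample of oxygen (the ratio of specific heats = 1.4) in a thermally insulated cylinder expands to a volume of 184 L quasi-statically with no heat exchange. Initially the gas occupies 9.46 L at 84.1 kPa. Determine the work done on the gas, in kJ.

W ≈ -1.38 kJ

P₂ = P₁(V₁/V₂)^γ = 84.1×(9.46/184)^(1.4) = 1.319 kPa.
For a reversible adiabat, W_by_gas = (P₁V₁ − P₂V₂)/(γ−1).
W_by = (84100×0.00946 − 1319×0.184) / (0.4) = 1382 J.
W_on_gas = −W_by = -1382 J.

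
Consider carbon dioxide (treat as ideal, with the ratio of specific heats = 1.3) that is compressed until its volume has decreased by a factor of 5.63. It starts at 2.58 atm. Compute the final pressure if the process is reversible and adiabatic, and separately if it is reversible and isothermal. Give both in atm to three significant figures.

adiabatic: 24.4 atm; isothermal: 14.5 atm

Isothermal: P₂ = P₁(V₁/V₂) = 2.58×5.63 = 14.53 atm.
Adiabatic: P₂ = P₁(V₁/V₂)^γ = 2.58×5.63^(1.3) = 24.39 atm.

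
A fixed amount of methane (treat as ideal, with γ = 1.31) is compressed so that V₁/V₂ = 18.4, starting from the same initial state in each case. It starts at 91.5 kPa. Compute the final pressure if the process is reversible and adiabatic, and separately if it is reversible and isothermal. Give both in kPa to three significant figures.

Isothermal: P₂ = P₁(V₁/V₂) = 91.5×18.4 = 1684 kPa.
Adiabatic: P₂ = P₁(V₁/V₂)^γ = 91.5×18.4^(1.31) = 4153 kPa.

adiabatic: 4150 kPa; isothermal: 1680 kPa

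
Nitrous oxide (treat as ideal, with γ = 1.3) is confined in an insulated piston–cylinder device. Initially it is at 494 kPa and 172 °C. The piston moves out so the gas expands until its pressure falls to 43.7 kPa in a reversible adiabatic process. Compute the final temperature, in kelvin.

T₂ ≈ 254 K

Along an adiabat T P^((1−γ)/γ) is constant, so T₂ = T₁ (P₂/P₁)^((γ−1)/γ).
T₁ = 172 °C = 445.1 K.
T₂ = 445.1 × (43.7/494)^(0.231) = 254.4 K.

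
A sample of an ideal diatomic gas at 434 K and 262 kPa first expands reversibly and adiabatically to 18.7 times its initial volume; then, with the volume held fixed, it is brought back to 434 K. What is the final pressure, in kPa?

P₃ ≈ 14.0 kPa

For a diatomic ideal gas γ = 7/5.
Adiabatic step (PV^γ = const): P₂ = 262×(1/18.7)^(7/5) = 4.342 kPa; T₂ = 434×(1/18.7)^(2/5) = 134.5 K.
Isochoric: P₃ = P₂(T₃/T₂) = 4.342 × (434/134.5) = 14.01 kPa.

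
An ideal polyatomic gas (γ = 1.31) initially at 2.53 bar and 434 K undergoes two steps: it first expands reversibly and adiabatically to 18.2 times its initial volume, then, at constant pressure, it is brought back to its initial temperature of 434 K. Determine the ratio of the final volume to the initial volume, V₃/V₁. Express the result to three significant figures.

V₃/V₁ ≈ 44.7

Adiabatic step: V₂/V₁ = 18.2; T₂ = T₁·(1/18.2)^(0.31) = 176.5 K.
Isobaric step: V₃/V₂ = T₃/T₂ = 434/176.5.
V₃/V₁ = (V₂/V₁)(V₃/V₂) = 18.2 × (434/176.5) = 44.74.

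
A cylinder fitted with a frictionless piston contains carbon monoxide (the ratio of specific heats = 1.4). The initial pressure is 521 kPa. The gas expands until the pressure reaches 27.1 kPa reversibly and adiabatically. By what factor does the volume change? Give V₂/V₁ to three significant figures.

V₂/V₁ ≈ 8.26

From PV^γ = const, V₂/V₁ = (P₁/P₂)^(1/γ).
V₂/V₁ = (521/27.1)^(0.714) = 8.261.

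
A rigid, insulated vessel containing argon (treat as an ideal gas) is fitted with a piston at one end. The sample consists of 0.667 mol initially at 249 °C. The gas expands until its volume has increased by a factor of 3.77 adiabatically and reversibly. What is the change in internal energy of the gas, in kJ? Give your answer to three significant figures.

Adiabatic: T₁V₁^(γ−1) = T₂V₂^(γ−1) ⇒ T₂ = T₁ (V₁/V₂)^(γ−1).
γ = 5/3 for a monatomic ideal gas, so γ−1 = 2/3.
T₁ = 249 °C = 522.1 K.
T₂ = 522.1 × (1/3.77)^(2/3) = 215.6 K.
Q = 0, so ΔU = W_on_gas = nCᵥΔT with Cᵥ = R/(γ−1) = 12.47 J/(mol·K).
ΔU = 0.667 × 12.47 × (215.6 − 522.1) = -2550 J.

ΔU ≈ -2.55 kJ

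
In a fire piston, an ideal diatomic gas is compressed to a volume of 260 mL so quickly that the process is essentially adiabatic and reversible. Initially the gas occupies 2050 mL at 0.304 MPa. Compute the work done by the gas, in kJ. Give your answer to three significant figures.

γ = 7/5 for a diatomic ideal gas.
P₂ = P₁(V₁/V₂)^γ = 0.304×(2050/260)^(7/5) = 5.475 MPa.
For a reversible adiabat, W_by_gas = (P₁V₁ − P₂V₂)/(γ−1).
W_by = (304000×0.00205 − 5.475×10^6×0.00026) / (2/5) = -2001 J.

W ≈ -2.00 kJ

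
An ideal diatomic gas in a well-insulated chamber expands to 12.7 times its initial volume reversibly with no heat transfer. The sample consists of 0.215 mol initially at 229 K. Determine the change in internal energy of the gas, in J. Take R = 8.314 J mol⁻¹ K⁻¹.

ΔU ≈ -653 J

For a reversible adiabat TV^(γ−1) is constant, so T₂ = T₁ (V₁/V₂)^(γ−1).
γ = 7/5 for a diatomic ideal gas, so γ−1 = 2/5.
T₂ = 229 × (1/12.7)^(2/5) = 82.85 K.
Q = 0, so ΔU = W_on_gas = nCᵥΔT with Cᵥ = R/(γ−1) = 20.79 J/(mol·K).
ΔU = 0.215 × 20.79 × (82.85 − 229) = -653.1 J.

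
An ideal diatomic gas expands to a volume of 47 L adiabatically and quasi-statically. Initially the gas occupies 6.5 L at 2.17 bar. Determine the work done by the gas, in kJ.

W ≈ 1.93 kJ

γ = 7/5 for a diatomic ideal gas.
P₂ = P₁(V₁/V₂)^γ = 2.17×(6.5/47)^(7/5) = 0.136 bar.
For a reversible adiabat, W_by_gas = (P₁V₁ − P₂V₂)/(γ−1).
W_by = (217000×0.0065 − 13600×0.047) / (2/5) = 1928 J.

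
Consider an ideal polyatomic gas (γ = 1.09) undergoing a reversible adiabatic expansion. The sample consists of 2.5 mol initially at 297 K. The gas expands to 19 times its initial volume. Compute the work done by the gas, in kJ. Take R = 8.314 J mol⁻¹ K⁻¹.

W ≈ 16.0 kJ

Adiabatic: T₁V₁^(γ−1) = T₂V₂^(γ−1) ⇒ T₂ = T₁ (V₁/V₂)^(γ−1).
T₂ = 297 × (1/19)^(0.09) = 227.9 K.
Q = 0, so ΔU = W_on_gas = nCᵥΔT with Cᵥ = R/(γ−1) = 92.38 J/(mol·K).
ΔU = 2.5 × 92.38 × (227.9 − 297) = -15970 J.
Work done by the gas = −ΔU = 15970 J.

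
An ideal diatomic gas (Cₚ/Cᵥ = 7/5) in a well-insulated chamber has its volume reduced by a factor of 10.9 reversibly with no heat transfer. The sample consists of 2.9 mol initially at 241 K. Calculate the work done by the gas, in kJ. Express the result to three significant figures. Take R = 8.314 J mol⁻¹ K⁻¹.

W ≈ -23.2 kJ

For a reversible adiabat TV^(γ−1) is constant, so T₂ = T₁ (V₁/V₂)^(γ−1).
T₂ = 241 × 10.9^(2/5) = 626.6 K.
Q = 0, so ΔU = W_on_gas = nCᵥΔT with Cᵥ = R/(γ−1) = 20.79 J/(mol·K).
ΔU = 2.9 × 20.79 × (626.6 − 241) = 23240 J.
Work done by the gas = −ΔU = -23240 J.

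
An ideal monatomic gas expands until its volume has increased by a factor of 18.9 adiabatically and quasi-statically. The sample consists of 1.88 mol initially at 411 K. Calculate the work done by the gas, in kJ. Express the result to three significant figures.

W ≈ 8.28 kJ

Adiabatic: T₁V₁^(γ−1) = T₂V₂^(γ−1) ⇒ T₂ = T₁ (V₁/V₂)^(γ−1).
γ = 5/3 for a monatomic ideal gas, so γ−1 = 2/3.
T₂ = 411 × (1/18.9)^(2/3) = 57.93 K.
Q = 0, so ΔU = W_on_gas = nCᵥΔT with Cᵥ = R/(γ−1) = 12.47 J/(mol·K).
ΔU = 1.88 × 12.47 × (57.93 − 411) = -8278 J.
Work done by the gas = −ΔU = 8278 J.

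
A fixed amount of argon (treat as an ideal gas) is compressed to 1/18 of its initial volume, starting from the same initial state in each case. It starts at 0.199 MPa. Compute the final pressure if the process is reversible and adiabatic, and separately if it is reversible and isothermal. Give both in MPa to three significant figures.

For a monatomic ideal gas γ = 5/3.
Isothermal: P₂ = P₁(V₁/V₂) = 0.199×18 = 3.582 MPa.
Adiabatic: P₂ = P₁(V₁/V₂)^γ = 0.199×18^(5/3) = 24.6 MPa.

adiabatic: 24.6 MPa; isothermal: 3.58 MPa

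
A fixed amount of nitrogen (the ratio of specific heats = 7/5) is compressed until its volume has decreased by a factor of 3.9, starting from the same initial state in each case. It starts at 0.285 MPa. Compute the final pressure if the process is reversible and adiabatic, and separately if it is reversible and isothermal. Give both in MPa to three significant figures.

adiabatic: 1.92 MPa; isothermal: 1.11 MPa

Isothermal: P₂ = P₁(V₁/V₂) = 0.285×3.9 = 1.111 MPa.
Adiabatic: P₂ = P₁(V₁/V₂)^γ = 0.285×3.9^(7/5) = 1.916 MPa.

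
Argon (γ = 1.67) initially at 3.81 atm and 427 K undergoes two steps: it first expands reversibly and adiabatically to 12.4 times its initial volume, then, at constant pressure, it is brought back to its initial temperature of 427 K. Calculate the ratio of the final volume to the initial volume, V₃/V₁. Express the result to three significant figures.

V₃/V₁ ≈ 67.0

Adiabatic step: V₂/V₁ = 12.4; T₂ = T₁·(1/12.4)^(0.67) = 79.04 K.
Isobaric step: V₃/V₂ = T₃/T₂ = 427/79.04.
V₃/V₁ = (V₂/V₁)(V₃/V₂) = 12.4 × (427/79.04) = 66.99.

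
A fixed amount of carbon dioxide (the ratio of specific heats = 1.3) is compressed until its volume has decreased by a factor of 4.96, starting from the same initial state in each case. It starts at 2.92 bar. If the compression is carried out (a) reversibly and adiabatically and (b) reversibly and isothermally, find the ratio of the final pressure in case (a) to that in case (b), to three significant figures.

P_adiabatic / P_isothermal ≈ 1.62

Isothermal: P_b = P₁(V₁/V₂) = 2.92×4.96.
Adiabatic: P_a = P₁(V₁/V₂)^γ = 2.92×4.96^(1.3).
P_a/P_b = (V₁/V₂)^(γ−1) = 4.96^(0.3) = 1.617.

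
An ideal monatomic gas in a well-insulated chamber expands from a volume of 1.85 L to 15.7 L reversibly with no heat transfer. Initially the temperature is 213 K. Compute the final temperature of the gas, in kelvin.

Adiabatic: T₁V₁^(γ−1) = T₂V₂^(γ−1) ⇒ T₂ = T₁ (V₁/V₂)^(γ−1).
For a monatomic ideal gas γ = 5/3, so γ−1 = 2/3.
T₂ = 213 × (1.85/15.7)^(2/3) = 51.2 K.

T₂ ≈ 51.2 K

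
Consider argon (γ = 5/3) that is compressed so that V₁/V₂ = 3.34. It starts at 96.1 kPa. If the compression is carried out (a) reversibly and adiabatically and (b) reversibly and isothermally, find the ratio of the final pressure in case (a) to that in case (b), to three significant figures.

Isothermal: P_b = P₁(V₁/V₂) = 96.1×3.34.
Adiabatic: P_a = P₁(V₁/V₂)^γ = 96.1×3.34^(5/3).
P_a/P_b = (V₁/V₂)^(γ−1) = 3.34^(2/3) = 2.234.

P_adiabatic / P_isothermal ≈ 2.23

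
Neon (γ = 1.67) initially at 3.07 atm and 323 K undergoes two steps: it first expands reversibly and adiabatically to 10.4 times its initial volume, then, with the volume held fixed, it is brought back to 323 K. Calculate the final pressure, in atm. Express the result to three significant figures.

P₃ ≈ 0.295 atm

Adiabatic step (PV^γ = const): P₂ = 3.07×(1/10.4)^(1.67) = 0.06147 atm; T₂ = 323×(1/10.4)^(0.67) = 67.27 K.
Isochoric: P₃ = P₂(T₃/T₂) = 0.06147 × (323/67.27) = 0.2952 atm.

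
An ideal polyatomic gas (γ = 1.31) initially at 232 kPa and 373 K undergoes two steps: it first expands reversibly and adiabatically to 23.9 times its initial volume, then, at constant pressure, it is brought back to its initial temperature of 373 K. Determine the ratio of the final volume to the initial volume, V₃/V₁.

Adiabatic step: V₂/V₁ = 23.9; T₂ = T₁·(1/23.9)^(0.31) = 139.4 K.
Isobaric step: V₃/V₂ = T₃/T₂ = 373/139.4.
V₃/V₁ = (V₂/V₁)(V₃/V₂) = 23.9 × (373/139.4) = 63.93.

V₃/V₁ ≈ 63.9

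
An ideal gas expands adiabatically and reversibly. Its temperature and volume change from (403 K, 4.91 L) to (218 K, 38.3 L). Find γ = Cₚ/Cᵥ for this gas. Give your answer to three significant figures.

γ ≈ 1.30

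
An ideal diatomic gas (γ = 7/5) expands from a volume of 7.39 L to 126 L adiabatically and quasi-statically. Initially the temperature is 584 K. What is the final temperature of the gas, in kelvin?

For a reversible adiabat TV^(γ−1) is constant, so T₂ = T₁ (V₁/V₂)^(γ−1).
T₂ = 584 × (7.39/126)^(2/5) = 187.8 K.

T₂ ≈ 188 K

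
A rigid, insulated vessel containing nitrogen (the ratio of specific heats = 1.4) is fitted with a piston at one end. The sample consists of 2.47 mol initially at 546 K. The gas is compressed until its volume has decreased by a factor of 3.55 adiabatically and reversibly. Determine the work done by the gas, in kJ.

Adiabatic: T₁V₁^(γ−1) = T₂V₂^(γ−1) ⇒ T₂ = T₁ (V₁/V₂)^(γ−1).
T₂ = 546 × 3.55^(0.4) = 906.3 K.
Q = 0, so ΔU = W_on_gas = nCᵥΔT with Cᵥ = R/(γ−1) = 20.79 J/(mol·K).
ΔU = 2.47 × 20.79 × (906.3 − 546) = 18500 J.
Work done by the gas = −ΔU = -18500 J.

W ≈ -18.5 kJ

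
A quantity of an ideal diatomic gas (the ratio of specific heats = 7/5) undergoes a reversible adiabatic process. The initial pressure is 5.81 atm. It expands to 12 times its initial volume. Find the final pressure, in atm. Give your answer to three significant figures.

Since PV^γ is constant along a reversible adiabat, P₂ = P₁ (V₁/V₂)^γ.
P₂ = 5.81 × (1/12)^(7/5) = 0.1792 atm.

P₂ ≈ 0.179 atm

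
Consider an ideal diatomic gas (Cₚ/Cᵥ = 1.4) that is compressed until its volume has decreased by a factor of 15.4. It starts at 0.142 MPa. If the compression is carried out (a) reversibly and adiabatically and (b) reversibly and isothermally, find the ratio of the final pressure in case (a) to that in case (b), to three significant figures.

Isothermal: P_b = P₁(V₁/V₂) = 0.142×15.4.
Adiabatic: P_a = P₁(V₁/V₂)^γ = 0.142×15.4^(1.4).
P_a/P_b = (V₁/V₂)^(γ−1) = 15.4^(0.4) = 2.985.

P_adiabatic / P_isothermal ≈ 2.99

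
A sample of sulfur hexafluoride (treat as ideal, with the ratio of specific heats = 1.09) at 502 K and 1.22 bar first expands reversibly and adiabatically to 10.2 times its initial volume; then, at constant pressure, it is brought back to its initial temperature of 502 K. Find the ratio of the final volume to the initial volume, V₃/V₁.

Adiabatic step: V₂/V₁ = 10.2; T₂ = T₁·(1/10.2)^(0.09) = 407.3 K.
Isobaric step: V₃/V₂ = T₃/T₂ = 502/407.3.
V₃/V₁ = (V₂/V₁)(V₃/V₂) = 10.2 × (502/407.3) = 12.57.

V₃/V₁ ≈ 12.6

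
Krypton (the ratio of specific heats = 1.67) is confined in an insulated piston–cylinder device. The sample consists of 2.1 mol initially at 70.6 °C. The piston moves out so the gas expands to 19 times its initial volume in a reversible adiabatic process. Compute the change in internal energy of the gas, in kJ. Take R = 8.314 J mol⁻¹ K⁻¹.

ΔU ≈ -7.71 kJ

Adiabatic: T₁V₁^(γ−1) = T₂V₂^(γ−1) ⇒ T₂ = T₁ (V₁/V₂)^(γ−1).
T₁ = 70.6 °C = 343.8 K.
T₂ = 343.8 × (1/19)^(0.67) = 47.81 K.
Q = 0, so ΔU = W_on_gas = nCᵥΔT with Cᵥ = R/(γ−1) = 12.41 J/(mol·K).
ΔU = 2.1 × 12.41 × (47.81 − 343.8) = -7712 J.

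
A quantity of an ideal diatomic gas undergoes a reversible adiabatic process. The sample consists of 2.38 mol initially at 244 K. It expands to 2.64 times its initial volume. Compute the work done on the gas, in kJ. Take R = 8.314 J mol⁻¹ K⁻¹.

W ≈ -3.88 kJ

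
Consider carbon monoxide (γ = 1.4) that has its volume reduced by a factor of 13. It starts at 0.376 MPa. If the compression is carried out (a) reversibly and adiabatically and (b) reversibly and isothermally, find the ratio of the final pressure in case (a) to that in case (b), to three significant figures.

P_adiabatic / P_isothermal ≈ 2.79

Isothermal: P_b = P₁(V₁/V₂) = 0.376×13.
Adiabatic: P_a = P₁(V₁/V₂)^γ = 0.376×13^(1.4).
P_a/P_b = (V₁/V₂)^(γ−1) = 13^(0.4) = 2.79.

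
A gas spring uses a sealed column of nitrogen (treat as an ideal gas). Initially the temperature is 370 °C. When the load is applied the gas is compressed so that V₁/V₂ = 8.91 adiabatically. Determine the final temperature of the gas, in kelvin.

Adiabatic: T₁V₁^(γ−1) = T₂V₂^(γ−1) ⇒ T₂ = T₁ (V₁/V₂)^(γ−1).
For a diatomic ideal gas γ = 7/5, so γ−1 = 2/5.
T₁ = 370 °C = 643.1 K.
T₂ = 643.1 × 8.91^(2/5) = 1543 K.

T₂ ≈ 1540 K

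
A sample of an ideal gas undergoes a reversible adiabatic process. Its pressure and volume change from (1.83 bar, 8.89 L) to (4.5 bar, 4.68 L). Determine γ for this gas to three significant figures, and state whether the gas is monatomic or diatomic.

PV^γ = const ⇒ γ = ln(P₂/P₁) / ln(V₁/V₂).
γ = ln(4.5/1.83) / ln(8.89/4.68) = 1.402.
γ ≈ 1.40 is close to 7/5, so the gas is diatomic.

γ ≈ 1.40; diatomic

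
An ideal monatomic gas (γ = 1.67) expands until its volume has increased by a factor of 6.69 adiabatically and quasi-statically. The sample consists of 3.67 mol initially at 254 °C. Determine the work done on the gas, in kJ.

For a reversible adiabat TV^(γ−1) is constant, so T₂ = T₁ (V₁/V₂)^(γ−1).
T₁ = 254 °C = 527.1 K.
T₂ = 527.1 × (1/6.69)^(0.67) = 147.5 K.
Q = 0, so ΔU = W_on_gas = nCᵥΔT with Cᵥ = R/(γ−1) = 12.41 J/(mol·K).
ΔU = 3.67 × 12.41 × (147.5 − 527.1) = -17290 J.

W ≈ -17.3 kJ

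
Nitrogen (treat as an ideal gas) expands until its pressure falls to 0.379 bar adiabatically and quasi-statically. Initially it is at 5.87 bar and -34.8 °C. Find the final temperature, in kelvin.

T₂ ≈ 109 K

Adiabatic: T₂/T₁ = (P₂/P₁)^((γ−1)/γ).
For a diatomic ideal gas γ = 7/5, so (γ−1)/γ = 2/7.
T₁ = -34.8 °C = 238.3 K.
T₂ = 238.3 × (0.379/5.87)^(2/7) = 108.9 K.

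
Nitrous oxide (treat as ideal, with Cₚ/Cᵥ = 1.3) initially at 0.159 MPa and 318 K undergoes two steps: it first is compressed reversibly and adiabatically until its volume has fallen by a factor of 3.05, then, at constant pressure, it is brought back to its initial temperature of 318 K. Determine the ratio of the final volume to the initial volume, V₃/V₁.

V₃/V₁ ≈ 0.235

Adiabatic step: V₂/V₁ = 0.3279; T₂ = T₁·3.05^(0.3) = 444.3 K.
Isobaric step: V₃/V₂ = T₃/T₂ = 318/444.3.
V₃/V₁ = (V₂/V₁)(V₃/V₂) = 0.3279 × (318/444.3) = 0.2346.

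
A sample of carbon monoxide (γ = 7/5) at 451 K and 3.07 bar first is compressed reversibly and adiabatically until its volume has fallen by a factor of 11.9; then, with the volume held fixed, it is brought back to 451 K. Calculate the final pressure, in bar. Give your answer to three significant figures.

P₃ ≈ 36.5 bar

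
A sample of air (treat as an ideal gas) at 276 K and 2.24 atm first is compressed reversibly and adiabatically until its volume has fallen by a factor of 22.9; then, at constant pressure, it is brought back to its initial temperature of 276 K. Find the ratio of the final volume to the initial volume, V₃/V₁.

For a diatomic ideal gas γ = 7/5.
Adiabatic step: V₂/V₁ = 0.04367; T₂ = T₁·22.9^(2/5) = 965.7 K.
Isobaric step: V₃/V₂ = T₃/T₂ = 276/965.7.
V₃/V₁ = (V₂/V₁)(V₃/V₂) = 0.04367 × (276/965.7) = 0.01248.

V₃/V₁ ≈ 0.0125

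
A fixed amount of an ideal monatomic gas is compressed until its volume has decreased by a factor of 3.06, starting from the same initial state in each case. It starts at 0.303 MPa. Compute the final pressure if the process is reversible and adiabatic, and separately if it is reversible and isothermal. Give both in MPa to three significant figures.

For a monatomic ideal gas γ = 5/3.
Isothermal: P₂ = P₁(V₁/V₂) = 0.303×3.06 = 0.9272 MPa.
Adiabatic: P₂ = P₁(V₁/V₂)^γ = 0.303×3.06^(5/3) = 1.954 MPa.

adiabatic: 1.95 MPa; isothermal: 0.927 MPa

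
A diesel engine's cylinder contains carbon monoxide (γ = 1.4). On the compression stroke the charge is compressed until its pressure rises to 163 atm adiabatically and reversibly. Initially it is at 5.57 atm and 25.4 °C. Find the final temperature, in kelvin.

T₂ ≈ 783 K

Adiabatic: T₂/T₁ = (P₂/P₁)^((γ−1)/γ).
T₁ = 25.4 °C = 298.5 K.
T₂ = 298.5 × (163/5.57)^(0.286) = 783.4 K.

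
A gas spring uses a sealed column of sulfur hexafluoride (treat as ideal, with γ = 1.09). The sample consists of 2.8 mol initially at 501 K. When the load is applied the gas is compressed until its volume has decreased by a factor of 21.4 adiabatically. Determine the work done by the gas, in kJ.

W ≈ -41.1 kJ

Adiabatic: T₁V₁^(γ−1) = T₂V₂^(γ−1) ⇒ T₂ = T₁ (V₁/V₂)^(γ−1).
T₂ = 501 × 21.4^(0.09) = 660 K.
Q = 0, so ΔU = W_on_gas = nCᵥΔT with Cᵥ = R/(γ−1) = 92.38 J/(mol·K).
ΔU = 2.8 × 92.38 × (660 − 501) = 41140 J.
Work done by the gas = −ΔU = -41140 J.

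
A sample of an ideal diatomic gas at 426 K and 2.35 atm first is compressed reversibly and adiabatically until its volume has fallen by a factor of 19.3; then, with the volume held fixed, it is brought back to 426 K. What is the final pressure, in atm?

P₃ ≈ 45.4 atm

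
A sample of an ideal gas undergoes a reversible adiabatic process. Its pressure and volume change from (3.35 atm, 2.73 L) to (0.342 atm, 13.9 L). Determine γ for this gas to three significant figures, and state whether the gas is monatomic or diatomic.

γ ≈ 1.40; diatomic

PV^γ = const ⇒ γ = ln(P₂/P₁) / ln(V₁/V₂).
γ = ln(0.342/3.35) / ln(2.73/13.9) = 1.402.
γ ≈ 1.40 is close to 7/5, so the gas is diatomic.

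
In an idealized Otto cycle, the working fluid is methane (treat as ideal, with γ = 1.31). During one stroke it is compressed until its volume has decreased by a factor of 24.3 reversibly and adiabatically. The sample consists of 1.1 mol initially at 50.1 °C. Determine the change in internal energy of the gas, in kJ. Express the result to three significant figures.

ΔU ≈ 16.1 kJ

For a reversible adiabat TV^(γ−1) is constant, so T₂ = T₁ (V₁/V₂)^(γ−1).
T₁ = 50.1 °C = 323.2 K.
T₂ = 323.2 × 24.3^(0.31) = 869.1 K.
Q = 0, so ΔU = W_on_gas = nCᵥΔT with Cᵥ = R/(γ−1) = 26.82 J/(mol·K).
ΔU = 1.1 × 26.82 × (869.1 − 323.2) = 16100 J.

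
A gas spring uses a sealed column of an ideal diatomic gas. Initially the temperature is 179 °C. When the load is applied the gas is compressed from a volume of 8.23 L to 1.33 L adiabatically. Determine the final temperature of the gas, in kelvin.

T₂ ≈ 937 K

Adiabatic: T₁V₁^(γ−1) = T₂V₂^(γ−1) ⇒ T₂ = T₁ (V₁/V₂)^(γ−1).
For a diatomic ideal gas γ = 7/5, so γ−1 = 2/5.
T₁ = 179 °C = 452.1 K.
T₂ = 452.1 × (8.23/1.33)^(2/5) = 937.4 K.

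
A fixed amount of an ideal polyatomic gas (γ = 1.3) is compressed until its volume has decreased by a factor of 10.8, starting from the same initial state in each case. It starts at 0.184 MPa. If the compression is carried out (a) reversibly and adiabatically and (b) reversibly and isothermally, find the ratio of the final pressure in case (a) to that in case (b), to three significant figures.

Isothermal: P_b = P₁(V₁/V₂) = 0.184×10.8.
Adiabatic: P_a = P₁(V₁/V₂)^γ = 0.184×10.8^(1.3).
P_a/P_b = (V₁/V₂)^(γ−1) = 10.8^(0.3) = 2.042.

P_adiabatic / P_isothermal ≈ 2.04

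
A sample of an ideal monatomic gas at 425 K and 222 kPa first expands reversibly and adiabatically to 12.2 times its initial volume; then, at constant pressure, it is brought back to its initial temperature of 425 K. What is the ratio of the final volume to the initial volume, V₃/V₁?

For a monatomic ideal gas γ = 5/3.
Adiabatic step: V₂/V₁ = 12.2; T₂ = T₁·(1/12.2)^(2/3) = 80.2 K.
Isobaric step: V₃/V₂ = T₃/T₂ = 425/80.2.
V₃/V₁ = (V₂/V₁)(V₃/V₂) = 12.2 × (425/80.2) = 64.65.

V₃/V₁ ≈ 64.7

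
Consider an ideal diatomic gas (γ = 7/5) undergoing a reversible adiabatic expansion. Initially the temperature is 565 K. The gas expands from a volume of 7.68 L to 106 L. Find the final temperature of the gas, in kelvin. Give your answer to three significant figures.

T₂ ≈ 198 K

For a reversible adiabat TV^(γ−1) is constant, so T₂ = T₁ (V₁/V₂)^(γ−1).
T₂ = 565 × (7.68/106)^(2/5) = 197.7 K.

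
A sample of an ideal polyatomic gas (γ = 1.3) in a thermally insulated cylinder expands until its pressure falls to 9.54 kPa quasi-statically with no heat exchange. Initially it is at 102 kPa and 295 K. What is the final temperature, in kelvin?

Along an adiabat T P^((1−γ)/γ) is constant, so T₂ = T₁ (P₂/P₁)^((γ−1)/γ).
T₂ = 295 × (9.54/102)^(0.231) = 170.7 K.

T₂ ≈ 171 K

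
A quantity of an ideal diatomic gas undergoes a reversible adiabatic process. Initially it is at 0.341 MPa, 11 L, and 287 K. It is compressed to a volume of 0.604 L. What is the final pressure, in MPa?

Since PV^γ is constant along a reversible adiabat, P₂ = P₁ (V₁/V₂)^γ.
γ = 7/5 for a diatomic ideal gas.
P₂ = 0.341 × (11/0.604)^(7/5) = 19.83 MPa.

P₂ ≈ 19.8 MPa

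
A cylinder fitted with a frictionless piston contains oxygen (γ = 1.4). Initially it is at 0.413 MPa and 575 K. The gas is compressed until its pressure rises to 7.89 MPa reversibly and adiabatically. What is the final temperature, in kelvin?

Adiabatic: T₂/T₁ = (P₂/P₁)^((γ−1)/γ).
T₂ = 575 × (7.89/0.413)^(0.286) = 1336 K.

T₂ ≈ 1340 K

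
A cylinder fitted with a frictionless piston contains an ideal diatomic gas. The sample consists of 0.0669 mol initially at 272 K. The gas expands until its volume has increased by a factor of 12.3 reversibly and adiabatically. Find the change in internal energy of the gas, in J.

ΔU ≈ -240 J

Adiabatic: T₁V₁^(γ−1) = T₂V₂^(γ−1) ⇒ T₂ = T₁ (V₁/V₂)^(γ−1).
γ = 7/5 for a diatomic ideal gas, so γ−1 = 2/5.
T₂ = 272 × (1/12.3)^(2/5) = 99.68 K.
Q = 0, so ΔU = W_on_gas = nCᵥΔT with Cᵥ = R/(γ−1) = 20.79 J/(mol·K).
ΔU = 0.0669 × 20.79 × (99.68 − 272) = -239.6 J.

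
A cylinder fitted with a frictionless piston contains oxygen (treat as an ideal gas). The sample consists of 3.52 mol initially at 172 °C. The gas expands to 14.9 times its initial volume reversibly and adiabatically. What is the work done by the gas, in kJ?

W ≈ 21.5 kJ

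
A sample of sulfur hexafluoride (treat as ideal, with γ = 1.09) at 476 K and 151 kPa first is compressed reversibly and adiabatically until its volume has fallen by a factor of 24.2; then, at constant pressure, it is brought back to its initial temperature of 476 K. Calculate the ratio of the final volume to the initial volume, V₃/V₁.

V₃/V₁ ≈ 0.0310

Adiabatic step: V₂/V₁ = 0.04132; T₂ = T₁·24.2^(0.09) = 634.1 K.
Isobaric step: V₃/V₂ = T₃/T₂ = 476/634.1.
V₃/V₁ = (V₂/V₁)(V₃/V₂) = 0.04132 × (476/634.1) = 0.03102.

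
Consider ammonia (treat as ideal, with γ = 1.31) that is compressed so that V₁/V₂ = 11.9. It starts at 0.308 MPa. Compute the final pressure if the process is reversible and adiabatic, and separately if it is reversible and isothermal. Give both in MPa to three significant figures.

adiabatic: 7.90 MPa; isothermal: 3.67 MPa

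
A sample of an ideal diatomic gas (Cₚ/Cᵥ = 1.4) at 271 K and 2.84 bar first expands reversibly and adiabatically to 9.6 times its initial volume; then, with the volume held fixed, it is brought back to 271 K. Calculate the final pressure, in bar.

P₃ ≈ 0.296 bar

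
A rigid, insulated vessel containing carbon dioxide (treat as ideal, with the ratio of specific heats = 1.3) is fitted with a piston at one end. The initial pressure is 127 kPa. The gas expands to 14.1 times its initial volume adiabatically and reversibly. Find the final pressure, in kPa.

P₂ ≈ 4.07 kPa

Since PV^γ is constant along a reversible adiabat, P₂ = P₁ (V₁/V₂)^γ.
P₂ = 127 × (1/14.1)^(1.3) = 4.072 kPa.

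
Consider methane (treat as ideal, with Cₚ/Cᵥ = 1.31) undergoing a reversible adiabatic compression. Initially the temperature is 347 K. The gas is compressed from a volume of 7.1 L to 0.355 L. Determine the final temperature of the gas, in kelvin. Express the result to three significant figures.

T₂ ≈ 878 K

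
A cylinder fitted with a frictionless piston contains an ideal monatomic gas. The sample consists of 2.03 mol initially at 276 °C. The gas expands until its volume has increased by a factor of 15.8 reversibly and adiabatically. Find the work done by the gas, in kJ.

W ≈ 11.7 kJ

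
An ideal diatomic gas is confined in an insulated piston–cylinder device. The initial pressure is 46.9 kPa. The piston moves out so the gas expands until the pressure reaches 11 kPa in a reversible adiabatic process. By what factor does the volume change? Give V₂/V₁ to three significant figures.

From PV^γ = const, V₂/V₁ = (P₁/P₂)^(1/γ).
For a diatomic ideal gas γ = 7/5.
V₂/V₁ = (46.9/11)^(5/7) = 2.817.

V₂/V₁ ≈ 2.82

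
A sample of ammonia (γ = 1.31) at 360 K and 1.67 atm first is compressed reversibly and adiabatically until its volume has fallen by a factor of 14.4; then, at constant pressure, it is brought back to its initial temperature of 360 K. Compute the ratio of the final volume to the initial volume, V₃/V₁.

Adiabatic step: V₂/V₁ = 0.06944; T₂ = T₁·14.4^(0.31) = 823 K.
Isobaric step: V₃/V₂ = T₃/T₂ = 360/823.
V₃/V₁ = (V₂/V₁)(V₃/V₂) = 0.06944 × (360/823) = 0.03038.

V₃/V₁ ≈ 0.0304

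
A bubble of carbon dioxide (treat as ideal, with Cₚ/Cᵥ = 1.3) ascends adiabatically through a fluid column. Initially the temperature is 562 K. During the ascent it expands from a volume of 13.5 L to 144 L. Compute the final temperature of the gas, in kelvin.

T₂ ≈ 276 K

Adiabatic: T₁V₁^(γ−1) = T₂V₂^(γ−1) ⇒ T₂ = T₁ (V₁/V₂)^(γ−1).
T₂ = 562 × (13.5/144)^(0.3) = 276.3 K.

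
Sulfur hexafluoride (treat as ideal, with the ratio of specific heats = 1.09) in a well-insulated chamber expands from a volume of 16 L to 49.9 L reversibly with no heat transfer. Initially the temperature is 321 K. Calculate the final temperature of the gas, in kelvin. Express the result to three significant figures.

T₂ ≈ 290 K

Adiabatic: T₁V₁^(γ−1) = T₂V₂^(γ−1) ⇒ T₂ = T₁ (V₁/V₂)^(γ−1).
T₂ = 321 × (16/49.9)^(0.09) = 289.8 K.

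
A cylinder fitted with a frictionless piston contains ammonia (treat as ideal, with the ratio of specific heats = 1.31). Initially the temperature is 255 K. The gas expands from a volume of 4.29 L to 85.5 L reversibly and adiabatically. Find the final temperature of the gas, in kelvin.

Adiabatic: T₁V₁^(γ−1) = T₂V₂^(γ−1) ⇒ T₂ = T₁ (V₁/V₂)^(γ−1).
T₂ = 255 × (4.29/85.5)^(0.31) = 100.9 K.

T₂ ≈ 101 K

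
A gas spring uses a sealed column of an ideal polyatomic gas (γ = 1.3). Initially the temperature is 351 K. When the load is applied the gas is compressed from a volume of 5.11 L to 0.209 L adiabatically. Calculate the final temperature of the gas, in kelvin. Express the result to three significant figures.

For a reversible adiabat TV^(γ−1) is constant, so T₂ = T₁ (V₁/V₂)^(γ−1).
T₂ = 351 × (5.11/0.209)^(0.3) = 915.8 K.

T₂ ≈ 916 K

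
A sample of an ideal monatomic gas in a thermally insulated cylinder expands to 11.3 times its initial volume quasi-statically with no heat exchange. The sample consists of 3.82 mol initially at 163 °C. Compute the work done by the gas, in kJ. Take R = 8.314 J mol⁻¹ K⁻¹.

Adiabatic: T₁V₁^(γ−1) = T₂V₂^(γ−1) ⇒ T₂ = T₁ (V₁/V₂)^(γ−1).
γ = 5/3 for a monatomic ideal gas, so γ−1 = 2/3.
T₁ = 163 °C = 436.1 K.
T₂ = 436.1 × (1/11.3)^(2/3) = 86.61 K.
Q = 0, so ΔU = W_on_gas = nCᵥΔT with Cᵥ = R/(γ−1) = 12.47 J/(mol·K).
ΔU = 3.82 × 12.47 × (86.61 − 436.1) = -16650 J.
Work done by the gas = −ΔU = 16650 J.

W ≈ 16.7 kJ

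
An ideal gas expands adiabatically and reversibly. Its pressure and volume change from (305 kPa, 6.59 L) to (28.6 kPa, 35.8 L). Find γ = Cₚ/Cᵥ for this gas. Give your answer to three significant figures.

γ ≈ 1.40

PV^γ = const ⇒ γ = ln(P₂/P₁) / ln(V₁/V₂).
γ = ln(28.6/305) / ln(6.59/35.8) = 1.399.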